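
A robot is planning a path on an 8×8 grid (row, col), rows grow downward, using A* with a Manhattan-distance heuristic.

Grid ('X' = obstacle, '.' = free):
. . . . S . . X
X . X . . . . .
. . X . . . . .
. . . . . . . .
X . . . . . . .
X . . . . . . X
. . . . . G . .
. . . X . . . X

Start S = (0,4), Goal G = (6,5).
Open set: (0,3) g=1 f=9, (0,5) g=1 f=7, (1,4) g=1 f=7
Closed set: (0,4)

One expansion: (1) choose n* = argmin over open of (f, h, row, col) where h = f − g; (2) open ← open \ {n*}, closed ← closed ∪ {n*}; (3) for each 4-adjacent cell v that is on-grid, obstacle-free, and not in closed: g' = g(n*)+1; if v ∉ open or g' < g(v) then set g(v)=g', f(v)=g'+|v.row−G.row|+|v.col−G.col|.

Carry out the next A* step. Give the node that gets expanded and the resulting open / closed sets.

expanded=(0,5); open=[(0,3) g=1 f=9, (0,6) g=2 f=9, (1,4) g=1 f=7, (1,5) g=2 f=7]; closed=[(0,4), (0,5)]

step 1: expand (0,5) (f=7, h=6) → closed; open now [(0,3) g=1 f=9, (0,6) g=2 f=9, (1,4) g=1 f=7, (1,5) g=2 f=7]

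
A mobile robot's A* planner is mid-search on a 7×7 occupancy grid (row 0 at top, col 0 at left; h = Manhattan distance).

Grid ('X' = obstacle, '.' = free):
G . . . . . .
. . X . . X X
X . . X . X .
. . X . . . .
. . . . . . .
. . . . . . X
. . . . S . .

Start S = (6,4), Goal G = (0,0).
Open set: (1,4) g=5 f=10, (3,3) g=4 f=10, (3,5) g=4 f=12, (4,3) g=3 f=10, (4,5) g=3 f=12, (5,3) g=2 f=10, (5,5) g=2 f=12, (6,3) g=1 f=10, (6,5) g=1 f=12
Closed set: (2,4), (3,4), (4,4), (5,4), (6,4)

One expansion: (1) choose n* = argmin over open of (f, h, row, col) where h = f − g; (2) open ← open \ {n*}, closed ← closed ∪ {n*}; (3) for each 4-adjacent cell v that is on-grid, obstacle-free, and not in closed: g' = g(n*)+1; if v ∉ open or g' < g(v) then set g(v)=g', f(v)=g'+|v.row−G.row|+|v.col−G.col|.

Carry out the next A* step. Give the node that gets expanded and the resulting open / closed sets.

step 1: expand (1,4) (f=10, h=5) → closed; open now [(0,4) g=6 f=10, (1,3) g=6 f=10, (3,3) g=4 f=10, (3,5) g=4 f=12, (4,3) g=3 f=10, (4,5) g=3 f=12, (5,3) g=2 f=10, (5,5) g=2 f=12, (6,3) g=1 f=10, (6,5) g=1 f=12]

expanded=(1,4); open=[(0,4) g=6 f=10, (1,3) g=6 f=10, (3,3) g=4 f=10, (3,5) g=4 f=12, (4,3) g=3 f=10, (4,5) g=3 f=12, (5,3) g=2 f=10, (5,5) g=2 f=12, (6,3) g=1 f=10, (6,5) g=1 f=12]; closed=[(1,4), (2,4), (3,4), (4,4), (5,4), (6,4)]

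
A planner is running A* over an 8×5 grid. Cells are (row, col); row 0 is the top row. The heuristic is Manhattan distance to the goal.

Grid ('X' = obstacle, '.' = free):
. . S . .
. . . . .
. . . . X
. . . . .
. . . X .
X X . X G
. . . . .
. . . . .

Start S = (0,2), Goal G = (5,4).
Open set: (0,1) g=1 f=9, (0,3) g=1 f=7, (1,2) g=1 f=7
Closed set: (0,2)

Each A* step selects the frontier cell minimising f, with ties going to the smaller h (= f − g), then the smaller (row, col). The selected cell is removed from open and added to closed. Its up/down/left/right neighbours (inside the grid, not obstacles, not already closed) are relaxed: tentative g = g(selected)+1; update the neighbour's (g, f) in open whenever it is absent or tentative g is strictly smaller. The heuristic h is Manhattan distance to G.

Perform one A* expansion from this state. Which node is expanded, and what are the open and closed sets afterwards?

expanded=(0,3); open=[(0,1) g=1 f=9, (0,4) g=2 f=7, (1,2) g=1 f=7, (1,3) g=2 f=7]; closed=[(0,2), (0,3)]

step 1: expand (0,3) (f=7, h=6) → closed; open now [(0,1) g=1 f=9, (0,4) g=2 f=7, (1,2) g=1 f=7, (1,3) g=2 f=7]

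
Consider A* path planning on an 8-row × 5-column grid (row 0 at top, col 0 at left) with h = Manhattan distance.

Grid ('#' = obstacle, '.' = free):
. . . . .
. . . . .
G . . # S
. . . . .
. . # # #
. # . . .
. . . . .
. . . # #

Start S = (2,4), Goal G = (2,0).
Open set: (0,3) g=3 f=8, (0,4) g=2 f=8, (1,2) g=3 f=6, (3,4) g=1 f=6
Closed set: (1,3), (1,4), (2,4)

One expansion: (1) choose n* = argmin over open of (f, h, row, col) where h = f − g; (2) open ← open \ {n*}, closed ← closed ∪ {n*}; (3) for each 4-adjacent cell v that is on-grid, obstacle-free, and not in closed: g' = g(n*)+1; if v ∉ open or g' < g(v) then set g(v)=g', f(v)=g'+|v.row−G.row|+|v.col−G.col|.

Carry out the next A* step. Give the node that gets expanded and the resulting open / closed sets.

expanded=(1,2); open=[(0,2) g=4 f=8, (0,3) g=3 f=8, (0,4) g=2 f=8, (1,1) g=4 f=6, (2,2) g=4 f=6, (3,4) g=1 f=6]; closed=[(1,2), (1,3), (1,4), (2,4)]

step 1: expand (1,2) (f=6, h=3) → closed; open now [(0,2) g=4 f=8, (0,3) g=3 f=8, (0,4) g=2 f=8, (1,1) g=4 f=6, (2,2) g=4 f=6, (3,4) g=1 f=6]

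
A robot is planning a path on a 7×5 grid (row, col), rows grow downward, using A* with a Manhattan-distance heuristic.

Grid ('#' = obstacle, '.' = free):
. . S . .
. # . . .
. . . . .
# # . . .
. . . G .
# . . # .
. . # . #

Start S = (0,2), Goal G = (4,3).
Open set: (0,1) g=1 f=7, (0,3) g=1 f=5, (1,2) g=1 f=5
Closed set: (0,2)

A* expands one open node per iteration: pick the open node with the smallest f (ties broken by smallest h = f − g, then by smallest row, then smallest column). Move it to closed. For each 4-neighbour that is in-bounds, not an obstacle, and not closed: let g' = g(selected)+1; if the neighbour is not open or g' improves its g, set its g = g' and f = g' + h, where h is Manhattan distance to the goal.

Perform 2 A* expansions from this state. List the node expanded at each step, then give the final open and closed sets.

step 1: expand (0,3) (f=5, h=4) → closed; open now [(0,1) g=1 f=7, (0,4) g=2 f=7, (1,2) g=1 f=5, (1,3) g=2 f=5]
step 2: expand (1,3) (f=5, h=3) → closed; open now [(0,1) g=1 f=7, (0,4) g=2 f=7, (1,2) g=1 f=5, (1,4) g=3 f=7, (2,3) g=3 f=5]

order=[(0,3) → (1,3)]; open=[(0,1) g=1 f=7, (0,4) g=2 f=7, (1,2) g=1 f=5, (1,4) g=3 f=7, (2,3) g=3 f=5]; closed=[(0,2), (0,3), (1,3)]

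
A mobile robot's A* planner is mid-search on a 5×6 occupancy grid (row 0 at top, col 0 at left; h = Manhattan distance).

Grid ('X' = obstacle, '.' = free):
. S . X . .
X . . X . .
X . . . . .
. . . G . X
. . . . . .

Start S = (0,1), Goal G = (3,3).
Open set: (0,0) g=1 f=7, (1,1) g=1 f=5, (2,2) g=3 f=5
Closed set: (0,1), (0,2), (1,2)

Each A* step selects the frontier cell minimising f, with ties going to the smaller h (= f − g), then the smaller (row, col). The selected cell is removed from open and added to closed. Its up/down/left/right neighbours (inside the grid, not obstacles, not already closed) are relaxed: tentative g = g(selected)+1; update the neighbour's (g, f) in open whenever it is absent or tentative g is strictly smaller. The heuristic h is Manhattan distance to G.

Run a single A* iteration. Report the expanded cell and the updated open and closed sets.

expanded=(2,2); open=[(0,0) g=1 f=7, (1,1) g=1 f=5, (2,1) g=4 f=7, (2,3) g=4 f=5, (3,2) g=4 f=5]; closed=[(0,1), (0,2), (1,2), (2,2)]

step 1: expand (2,2) (f=5, h=2) → closed; open now [(0,0) g=1 f=7, (1,1) g=1 f=5, (2,1) g=4 f=7, (2,3) g=4 f=5, (3,2) g=4 f=5]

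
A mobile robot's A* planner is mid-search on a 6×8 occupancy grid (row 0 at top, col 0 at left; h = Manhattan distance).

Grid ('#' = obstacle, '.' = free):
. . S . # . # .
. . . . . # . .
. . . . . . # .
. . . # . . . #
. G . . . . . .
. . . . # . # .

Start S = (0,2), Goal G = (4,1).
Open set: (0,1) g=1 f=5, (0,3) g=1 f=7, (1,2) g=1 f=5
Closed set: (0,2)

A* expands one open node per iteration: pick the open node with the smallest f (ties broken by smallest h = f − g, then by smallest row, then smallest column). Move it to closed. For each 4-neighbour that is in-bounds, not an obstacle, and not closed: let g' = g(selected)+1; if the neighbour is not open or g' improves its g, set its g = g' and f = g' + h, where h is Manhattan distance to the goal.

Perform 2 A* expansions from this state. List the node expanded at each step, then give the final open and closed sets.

step 1: expand (0,1) (f=5, h=4) → closed; open now [(0,0) g=2 f=7, (0,3) g=1 f=7, (1,1) g=2 f=5, (1,2) g=1 f=5]
step 2: expand (1,1) (f=5, h=3) → closed; open now [(0,0) g=2 f=7, (0,3) g=1 f=7, (1,0) g=3 f=7, (1,2) g=1 f=5, (2,1) g=3 f=5]

order=[(0,1) → (1,1)]; open=[(0,0) g=2 f=7, (0,3) g=1 f=7, (1,0) g=3 f=7, (1,2) g=1 f=5, (2,1) g=3 f=5]; closed=[(0,1), (0,2), (1,1)]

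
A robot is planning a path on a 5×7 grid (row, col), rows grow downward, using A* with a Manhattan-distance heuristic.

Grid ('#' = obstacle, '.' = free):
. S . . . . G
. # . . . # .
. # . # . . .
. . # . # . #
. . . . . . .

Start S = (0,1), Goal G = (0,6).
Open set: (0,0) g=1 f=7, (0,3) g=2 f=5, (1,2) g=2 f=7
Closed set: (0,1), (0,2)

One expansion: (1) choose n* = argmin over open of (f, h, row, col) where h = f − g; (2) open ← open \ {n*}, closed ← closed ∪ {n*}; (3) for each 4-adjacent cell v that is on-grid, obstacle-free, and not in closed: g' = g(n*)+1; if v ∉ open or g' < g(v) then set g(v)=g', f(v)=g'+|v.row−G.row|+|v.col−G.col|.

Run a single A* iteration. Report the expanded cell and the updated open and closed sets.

expanded=(0,3); open=[(0,0) g=1 f=7, (0,4) g=3 f=5, (1,2) g=2 f=7, (1,3) g=3 f=7]; closed=[(0,1), (0,2), (0,3)]

step 1: expand (0,3) (f=5, h=3) → closed; open now [(0,0) g=1 f=7, (0,4) g=3 f=5, (1,2) g=2 f=7, (1,3) g=3 f=7]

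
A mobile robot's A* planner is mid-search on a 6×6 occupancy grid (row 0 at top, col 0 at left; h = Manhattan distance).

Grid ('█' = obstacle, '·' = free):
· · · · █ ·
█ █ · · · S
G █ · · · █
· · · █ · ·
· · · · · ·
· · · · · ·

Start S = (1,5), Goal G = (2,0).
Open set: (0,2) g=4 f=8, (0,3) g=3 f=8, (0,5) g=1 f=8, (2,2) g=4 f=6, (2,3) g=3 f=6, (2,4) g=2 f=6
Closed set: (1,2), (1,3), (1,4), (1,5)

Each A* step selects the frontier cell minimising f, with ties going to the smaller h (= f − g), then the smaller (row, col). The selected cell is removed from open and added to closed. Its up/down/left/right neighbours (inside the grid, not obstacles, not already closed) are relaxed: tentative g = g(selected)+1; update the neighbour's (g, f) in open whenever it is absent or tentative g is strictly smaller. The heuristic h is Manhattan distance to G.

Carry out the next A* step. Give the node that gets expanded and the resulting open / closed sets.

step 1: expand (2,2) (f=6, h=2) → closed; open now [(0,2) g=4 f=8, (0,3) g=3 f=8, (0,5) g=1 f=8, (2,3) g=3 f=6, (2,4) g=2 f=6, (3,2) g=5 f=8]

expanded=(2,2); open=[(0,2) g=4 f=8, (0,3) g=3 f=8, (0,5) g=1 f=8, (2,3) g=3 f=6, (2,4) g=2 f=6, (3,2) g=5 f=8]; closed=[(1,2), (1,3), (1,4), (1,5), (2,2)]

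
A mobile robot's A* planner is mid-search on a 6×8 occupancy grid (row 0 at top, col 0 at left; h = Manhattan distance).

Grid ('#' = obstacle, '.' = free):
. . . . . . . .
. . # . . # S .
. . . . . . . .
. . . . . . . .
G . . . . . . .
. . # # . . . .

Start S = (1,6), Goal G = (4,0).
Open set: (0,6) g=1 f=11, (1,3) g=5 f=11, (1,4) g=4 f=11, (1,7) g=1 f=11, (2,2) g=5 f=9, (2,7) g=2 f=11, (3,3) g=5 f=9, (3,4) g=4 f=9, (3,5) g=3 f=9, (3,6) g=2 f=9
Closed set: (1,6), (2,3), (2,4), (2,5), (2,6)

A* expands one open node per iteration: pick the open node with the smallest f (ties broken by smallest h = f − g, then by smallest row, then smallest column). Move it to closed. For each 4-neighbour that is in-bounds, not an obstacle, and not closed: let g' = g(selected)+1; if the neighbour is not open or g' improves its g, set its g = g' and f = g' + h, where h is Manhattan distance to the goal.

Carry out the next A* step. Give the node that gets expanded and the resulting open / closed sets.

step 1: expand (2,2) (f=9, h=4) → closed; open now [(0,6) g=1 f=11, (1,3) g=5 f=11, (1,4) g=4 f=11, (1,7) g=1 f=11, (2,1) g=6 f=9, (2,7) g=2 f=11, (3,2) g=6 f=9, (3,3) g=5 f=9, (3,4) g=4 f=9, (3,5) g=3 f=9, (3,6) g=2 f=9]

expanded=(2,2); open=[(0,6) g=1 f=11, (1,3) g=5 f=11, (1,4) g=4 f=11, (1,7) g=1 f=11, (2,1) g=6 f=9, (2,7) g=2 f=11, (3,2) g=6 f=9, (3,3) g=5 f=9, (3,4) g=4 f=9, (3,5) g=3 f=9, (3,6) g=2 f=9]; closed=[(1,6), (2,2), (2,3), (2,4), (2,5), (2,6)]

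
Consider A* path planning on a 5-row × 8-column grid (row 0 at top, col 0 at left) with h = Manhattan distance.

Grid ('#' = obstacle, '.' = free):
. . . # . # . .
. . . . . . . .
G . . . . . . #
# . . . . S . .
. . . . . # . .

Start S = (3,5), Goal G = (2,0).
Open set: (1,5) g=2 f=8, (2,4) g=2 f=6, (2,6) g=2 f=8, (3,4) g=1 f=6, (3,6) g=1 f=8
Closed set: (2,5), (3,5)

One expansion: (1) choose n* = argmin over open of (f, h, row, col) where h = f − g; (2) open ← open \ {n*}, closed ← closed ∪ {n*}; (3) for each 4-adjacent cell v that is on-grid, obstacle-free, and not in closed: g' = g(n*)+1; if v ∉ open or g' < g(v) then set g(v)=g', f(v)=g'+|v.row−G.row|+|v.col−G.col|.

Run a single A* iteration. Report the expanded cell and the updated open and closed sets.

step 1: expand (2,4) (f=6, h=4) → closed; open now [(1,4) g=3 f=8, (1,5) g=2 f=8, (2,3) g=3 f=6, (2,6) g=2 f=8, (3,4) g=1 f=6, (3,6) g=1 f=8]

expanded=(2,4); open=[(1,4) g=3 f=8, (1,5) g=2 f=8, (2,3) g=3 f=6, (2,6) g=2 f=8, (3,4) g=1 f=6, (3,6) g=1 f=8]; closed=[(2,4), (2,5), (3,5)]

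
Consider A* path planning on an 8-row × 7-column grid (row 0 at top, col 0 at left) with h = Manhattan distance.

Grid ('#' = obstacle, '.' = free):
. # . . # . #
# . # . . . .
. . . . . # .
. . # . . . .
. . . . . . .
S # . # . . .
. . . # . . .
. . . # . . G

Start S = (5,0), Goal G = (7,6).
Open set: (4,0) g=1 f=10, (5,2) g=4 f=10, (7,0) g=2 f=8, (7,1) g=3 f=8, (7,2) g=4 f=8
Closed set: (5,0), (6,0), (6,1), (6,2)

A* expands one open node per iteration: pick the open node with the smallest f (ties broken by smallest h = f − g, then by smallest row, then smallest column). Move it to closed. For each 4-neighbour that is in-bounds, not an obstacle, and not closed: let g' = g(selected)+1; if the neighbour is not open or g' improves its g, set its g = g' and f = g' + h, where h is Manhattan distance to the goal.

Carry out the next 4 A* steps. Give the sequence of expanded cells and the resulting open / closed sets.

order=[(7,2) → (7,1) → (7,0) → (5,2)]; open=[(4,0) g=1 f=10, (4,2) g=5 f=12]; closed=[(5,0), (5,2), (6,0), (6,1), (6,2), (7,0), (7,1), (7,2)]

step 1: expand (7,2) (f=8, h=4) → closed; open now [(4,0) g=1 f=10, (5,2) g=4 f=10, (7,0) g=2 f=8, (7,1) g=3 f=8]
step 2: expand (7,1) (f=8, h=5) → closed; open now [(4,0) g=1 f=10, (5,2) g=4 f=10, (7,0) g=2 f=8]
step 3: expand (7,0) (f=8, h=6) → closed; open now [(4,0) g=1 f=10, (5,2) g=4 f=10]
step 4: expand (5,2) (f=10, h=6) → closed; open now [(4,0) g=1 f=10, (4,2) g=5 f=12]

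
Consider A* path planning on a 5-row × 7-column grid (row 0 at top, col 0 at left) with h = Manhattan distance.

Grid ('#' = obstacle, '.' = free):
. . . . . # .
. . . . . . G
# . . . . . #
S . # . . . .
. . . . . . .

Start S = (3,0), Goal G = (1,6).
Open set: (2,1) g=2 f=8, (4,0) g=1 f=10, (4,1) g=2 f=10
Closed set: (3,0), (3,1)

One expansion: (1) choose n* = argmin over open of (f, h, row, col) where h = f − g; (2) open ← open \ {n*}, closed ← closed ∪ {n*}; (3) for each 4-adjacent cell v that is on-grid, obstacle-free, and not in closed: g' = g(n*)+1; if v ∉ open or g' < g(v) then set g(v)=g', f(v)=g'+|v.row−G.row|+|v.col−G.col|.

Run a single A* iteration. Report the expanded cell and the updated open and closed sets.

step 1: expand (2,1) (f=8, h=6) → closed; open now [(1,1) g=3 f=8, (2,2) g=3 f=8, (4,0) g=1 f=10, (4,1) g=2 f=10]

expanded=(2,1); open=[(1,1) g=3 f=8, (2,2) g=3 f=8, (4,0) g=1 f=10, (4,1) g=2 f=10]; closed=[(2,1), (3,0), (3,1)]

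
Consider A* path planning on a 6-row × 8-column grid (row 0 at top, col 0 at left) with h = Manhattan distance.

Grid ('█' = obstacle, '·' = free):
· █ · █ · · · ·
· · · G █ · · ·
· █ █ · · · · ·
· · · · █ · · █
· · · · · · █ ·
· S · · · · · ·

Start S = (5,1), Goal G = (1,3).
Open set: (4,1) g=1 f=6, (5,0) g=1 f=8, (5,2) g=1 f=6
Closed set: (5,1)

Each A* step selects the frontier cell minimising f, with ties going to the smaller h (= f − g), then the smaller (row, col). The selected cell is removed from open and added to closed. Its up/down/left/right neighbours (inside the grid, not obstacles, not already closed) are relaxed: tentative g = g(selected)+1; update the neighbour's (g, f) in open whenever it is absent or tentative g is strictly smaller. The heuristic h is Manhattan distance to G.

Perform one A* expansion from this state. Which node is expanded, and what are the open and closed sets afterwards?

step 1: expand (4,1) (f=6, h=5) → closed; open now [(3,1) g=2 f=6, (4,0) g=2 f=8, (4,2) g=2 f=6, (5,0) g=1 f=8, (5,2) g=1 f=6]

expanded=(4,1); open=[(3,1) g=2 f=6, (4,0) g=2 f=8, (4,2) g=2 f=6, (5,0) g=1 f=8, (5,2) g=1 f=6]; closed=[(4,1), (5,1)]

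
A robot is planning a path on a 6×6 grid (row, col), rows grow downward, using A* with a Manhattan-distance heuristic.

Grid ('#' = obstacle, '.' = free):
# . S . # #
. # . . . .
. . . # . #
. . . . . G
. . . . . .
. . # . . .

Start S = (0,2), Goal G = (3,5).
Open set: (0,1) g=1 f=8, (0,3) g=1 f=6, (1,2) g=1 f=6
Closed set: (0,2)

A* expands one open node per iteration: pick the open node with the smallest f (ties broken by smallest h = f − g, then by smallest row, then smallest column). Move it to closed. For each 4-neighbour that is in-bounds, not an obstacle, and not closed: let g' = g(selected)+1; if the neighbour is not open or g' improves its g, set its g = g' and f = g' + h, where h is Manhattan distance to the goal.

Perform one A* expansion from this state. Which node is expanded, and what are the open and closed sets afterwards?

step 1: expand (0,3) (f=6, h=5) → closed; open now [(0,1) g=1 f=8, (1,2) g=1 f=6, (1,3) g=2 f=6]

expanded=(0,3); open=[(0,1) g=1 f=8, (1,2) g=1 f=6, (1,3) g=2 f=6]; closed=[(0,2), (0,3)]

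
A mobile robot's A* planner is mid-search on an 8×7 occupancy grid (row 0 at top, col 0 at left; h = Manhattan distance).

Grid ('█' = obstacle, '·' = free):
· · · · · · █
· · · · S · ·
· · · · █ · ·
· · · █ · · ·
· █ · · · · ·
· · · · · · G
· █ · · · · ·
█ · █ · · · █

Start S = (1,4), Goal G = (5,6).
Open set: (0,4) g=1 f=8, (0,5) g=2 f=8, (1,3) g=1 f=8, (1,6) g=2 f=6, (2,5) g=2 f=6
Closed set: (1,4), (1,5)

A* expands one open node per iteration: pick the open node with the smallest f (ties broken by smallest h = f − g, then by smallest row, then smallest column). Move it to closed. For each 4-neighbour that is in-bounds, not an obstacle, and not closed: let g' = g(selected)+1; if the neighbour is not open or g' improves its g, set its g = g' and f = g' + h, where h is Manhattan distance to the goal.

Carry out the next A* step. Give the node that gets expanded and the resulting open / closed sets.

expanded=(1,6); open=[(0,4) g=1 f=8, (0,5) g=2 f=8, (1,3) g=1 f=8, (2,5) g=2 f=6, (2,6) g=3 f=6]; closed=[(1,4), (1,5), (1,6)]

step 1: expand (1,6) (f=6, h=4) → closed; open now [(0,4) g=1 f=8, (0,5) g=2 f=8, (1,3) g=1 f=8, (2,5) g=2 f=6, (2,6) g=3 f=6]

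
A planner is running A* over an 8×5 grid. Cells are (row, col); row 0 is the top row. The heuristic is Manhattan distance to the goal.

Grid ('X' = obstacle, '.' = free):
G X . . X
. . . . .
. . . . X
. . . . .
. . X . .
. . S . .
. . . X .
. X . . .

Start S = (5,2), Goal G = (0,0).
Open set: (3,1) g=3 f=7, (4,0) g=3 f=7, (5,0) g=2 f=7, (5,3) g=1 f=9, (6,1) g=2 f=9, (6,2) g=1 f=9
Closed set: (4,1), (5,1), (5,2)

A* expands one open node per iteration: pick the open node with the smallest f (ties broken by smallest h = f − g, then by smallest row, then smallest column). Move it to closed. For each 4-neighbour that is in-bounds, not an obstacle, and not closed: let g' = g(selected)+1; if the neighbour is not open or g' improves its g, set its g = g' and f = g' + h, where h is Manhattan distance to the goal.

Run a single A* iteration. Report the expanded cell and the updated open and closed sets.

expanded=(3,1); open=[(2,1) g=4 f=7, (3,0) g=4 f=7, (3,2) g=4 f=9, (4,0) g=3 f=7, (5,0) g=2 f=7, (5,3) g=1 f=9, (6,1) g=2 f=9, (6,2) g=1 f=9]; closed=[(3,1), (4,1), (5,1), (5,2)]

step 1: expand (3,1) (f=7, h=4) → closed; open now [(2,1) g=4 f=7, (3,0) g=4 f=7, (3,2) g=4 f=9, (4,0) g=3 f=7, (5,0) g=2 f=7, (5,3) g=1 f=9, (6,1) g=2 f=9, (6,2) g=1 f=9]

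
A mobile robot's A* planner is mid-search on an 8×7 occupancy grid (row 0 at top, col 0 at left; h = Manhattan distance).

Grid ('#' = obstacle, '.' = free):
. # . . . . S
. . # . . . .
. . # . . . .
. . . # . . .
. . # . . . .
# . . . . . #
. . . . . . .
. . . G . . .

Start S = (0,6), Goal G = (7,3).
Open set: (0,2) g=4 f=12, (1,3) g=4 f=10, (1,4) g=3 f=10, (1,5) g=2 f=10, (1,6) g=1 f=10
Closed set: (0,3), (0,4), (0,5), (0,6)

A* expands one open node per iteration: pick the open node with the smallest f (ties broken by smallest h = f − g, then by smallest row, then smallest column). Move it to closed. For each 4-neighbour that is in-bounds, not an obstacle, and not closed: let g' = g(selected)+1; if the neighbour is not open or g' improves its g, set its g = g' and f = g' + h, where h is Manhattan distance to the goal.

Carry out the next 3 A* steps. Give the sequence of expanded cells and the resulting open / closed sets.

step 1: expand (1,3) (f=10, h=6) → closed; open now [(0,2) g=4 f=12, (1,4) g=3 f=10, (1,5) g=2 f=10, (1,6) g=1 f=10, (2,3) g=5 f=10]
step 2: expand (2,3) (f=10, h=5) → closed; open now [(0,2) g=4 f=12, (1,4) g=3 f=10, (1,5) g=2 f=10, (1,6) g=1 f=10, (2,4) g=6 f=12]
step 3: expand (1,4) (f=10, h=7) → closed; open now [(0,2) g=4 f=12, (1,5) g=2 f=10, (1,6) g=1 f=10, (2,4) g=4 f=10]

order=[(1,3) → (2,3) → (1,4)]; open=[(0,2) g=4 f=12, (1,5) g=2 f=10, (1,6) g=1 f=10, (2,4) g=4 f=10]; closed=[(0,3), (0,4), (0,5), (0,6), (1,3), (1,4), (2,3)]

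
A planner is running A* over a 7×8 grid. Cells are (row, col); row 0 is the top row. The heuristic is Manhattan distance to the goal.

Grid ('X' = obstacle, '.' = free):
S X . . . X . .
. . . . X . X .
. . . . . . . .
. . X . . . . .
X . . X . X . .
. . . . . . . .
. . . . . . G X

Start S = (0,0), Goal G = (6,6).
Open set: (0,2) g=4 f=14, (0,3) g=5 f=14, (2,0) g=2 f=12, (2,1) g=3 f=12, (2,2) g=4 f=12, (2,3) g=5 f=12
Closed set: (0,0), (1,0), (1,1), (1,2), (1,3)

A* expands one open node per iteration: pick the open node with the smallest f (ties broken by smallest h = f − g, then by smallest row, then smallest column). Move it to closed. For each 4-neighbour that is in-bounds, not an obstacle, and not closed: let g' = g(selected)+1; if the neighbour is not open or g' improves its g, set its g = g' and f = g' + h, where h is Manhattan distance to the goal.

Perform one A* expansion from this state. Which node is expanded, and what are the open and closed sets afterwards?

step 1: expand (2,3) (f=12, h=7) → closed; open now [(0,2) g=4 f=14, (0,3) g=5 f=14, (2,0) g=2 f=12, (2,1) g=3 f=12, (2,2) g=4 f=12, (2,4) g=6 f=12, (3,3) g=6 f=12]

expanded=(2,3); open=[(0,2) g=4 f=14, (0,3) g=5 f=14, (2,0) g=2 f=12, (2,1) g=3 f=12, (2,2) g=4 f=12, (2,4) g=6 f=12, (3,3) g=6 f=12]; closed=[(0,0), (1,0), (1,1), (1,2), (1,3), (2,3)]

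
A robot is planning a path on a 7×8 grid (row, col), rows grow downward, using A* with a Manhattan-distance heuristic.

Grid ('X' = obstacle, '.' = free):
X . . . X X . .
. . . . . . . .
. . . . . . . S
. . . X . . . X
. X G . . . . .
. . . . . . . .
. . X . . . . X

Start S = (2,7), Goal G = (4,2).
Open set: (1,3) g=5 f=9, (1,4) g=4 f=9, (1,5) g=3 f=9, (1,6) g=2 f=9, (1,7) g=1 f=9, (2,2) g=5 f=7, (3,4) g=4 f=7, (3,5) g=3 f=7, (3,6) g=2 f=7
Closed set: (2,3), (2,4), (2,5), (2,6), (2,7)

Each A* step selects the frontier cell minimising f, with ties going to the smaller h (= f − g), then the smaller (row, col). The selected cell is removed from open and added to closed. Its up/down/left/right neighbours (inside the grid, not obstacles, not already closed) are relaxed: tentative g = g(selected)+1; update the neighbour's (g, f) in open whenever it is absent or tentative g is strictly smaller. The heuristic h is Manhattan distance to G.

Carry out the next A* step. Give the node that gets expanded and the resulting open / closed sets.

step 1: expand (2,2) (f=7, h=2) → closed; open now [(1,2) g=6 f=9, (1,3) g=5 f=9, (1,4) g=4 f=9, (1,5) g=3 f=9, (1,6) g=2 f=9, (1,7) g=1 f=9, (2,1) g=6 f=9, (3,2) g=6 f=7, (3,4) g=4 f=7, (3,5) g=3 f=7, (3,6) g=2 f=7]

expanded=(2,2); open=[(1,2) g=6 f=9, (1,3) g=5 f=9, (1,4) g=4 f=9, (1,5) g=3 f=9, (1,6) g=2 f=9, (1,7) g=1 f=9, (2,1) g=6 f=9, (3,2) g=6 f=7, (3,4) g=4 f=7, (3,5) g=3 f=7, (3,6) g=2 f=7]; closed=[(2,2), (2,3), (2,4), (2,5), (2,6), (2,7)]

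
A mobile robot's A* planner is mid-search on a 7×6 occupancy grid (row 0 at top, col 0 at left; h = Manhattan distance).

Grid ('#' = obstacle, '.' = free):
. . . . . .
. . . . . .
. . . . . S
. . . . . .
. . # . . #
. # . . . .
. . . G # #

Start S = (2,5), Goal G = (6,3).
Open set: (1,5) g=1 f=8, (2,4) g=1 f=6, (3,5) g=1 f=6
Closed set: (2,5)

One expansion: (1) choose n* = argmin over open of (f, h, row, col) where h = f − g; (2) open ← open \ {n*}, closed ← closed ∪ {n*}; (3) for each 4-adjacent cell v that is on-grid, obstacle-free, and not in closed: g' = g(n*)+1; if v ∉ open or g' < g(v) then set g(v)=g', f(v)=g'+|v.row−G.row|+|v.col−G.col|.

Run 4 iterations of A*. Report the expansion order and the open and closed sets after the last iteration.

order=[(2,4) → (2,3) → (3,3) → (4,3)]; open=[(1,3) g=3 f=8, (1,4) g=2 f=8, (1,5) g=1 f=8, (2,2) g=3 f=8, (3,2) g=4 f=8, (3,4) g=2 f=6, (3,5) g=1 f=6, (4,4) g=5 f=8, (5,3) g=5 f=6]; closed=[(2,3), (2,4), (2,5), (3,3), (4,3)]

step 1: expand (2,4) (f=6, h=5) → closed; open now [(1,4) g=2 f=8, (1,5) g=1 f=8, (2,3) g=2 f=6, (3,4) g=2 f=6, (3,5) g=1 f=6]
step 2: expand (2,3) (f=6, h=4) → closed; open now [(1,3) g=3 f=8, (1,4) g=2 f=8, (1,5) g=1 f=8, (2,2) g=3 f=8, (3,3) g=3 f=6, (3,4) g=2 f=6, (3,5) g=1 f=6]
step 3: expand (3,3) (f=6, h=3) → closed; open now [(1,3) g=3 f=8, (1,4) g=2 f=8, (1,5) g=1 f=8, (2,2) g=3 f=8, (3,2) g=4 f=8, (3,4) g=2 f=6, (3,5) g=1 f=6, (4,3) g=4 f=6]
step 4: expand (4,3) (f=6, h=2) → closed; open now [(1,3) g=3 f=8, (1,4) g=2 f=8, (1,5) g=1 f=8, (2,2) g=3 f=8, (3,2) g=4 f=8, (3,4) g=2 f=6, (3,5) g=1 f=6, (4,4) g=5 f=8, (5,3) g=5 f=6]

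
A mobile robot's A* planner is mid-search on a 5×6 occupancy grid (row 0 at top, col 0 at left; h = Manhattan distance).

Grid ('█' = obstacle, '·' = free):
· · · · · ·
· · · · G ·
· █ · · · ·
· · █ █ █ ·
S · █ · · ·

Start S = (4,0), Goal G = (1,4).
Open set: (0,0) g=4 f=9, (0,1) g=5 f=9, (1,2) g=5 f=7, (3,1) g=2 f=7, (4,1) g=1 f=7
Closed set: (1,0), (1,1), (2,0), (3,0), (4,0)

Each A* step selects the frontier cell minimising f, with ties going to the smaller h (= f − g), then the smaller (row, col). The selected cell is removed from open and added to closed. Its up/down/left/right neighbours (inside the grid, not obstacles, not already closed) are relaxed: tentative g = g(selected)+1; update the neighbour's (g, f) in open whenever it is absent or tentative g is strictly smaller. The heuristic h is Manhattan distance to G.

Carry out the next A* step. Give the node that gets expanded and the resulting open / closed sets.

step 1: expand (1,2) (f=7, h=2) → closed; open now [(0,0) g=4 f=9, (0,1) g=5 f=9, (0,2) g=6 f=9, (1,3) g=6 f=7, (2,2) g=6 f=9, (3,1) g=2 f=7, (4,1) g=1 f=7]

expanded=(1,2); open=[(0,0) g=4 f=9, (0,1) g=5 f=9, (0,2) g=6 f=9, (1,3) g=6 f=7, (2,2) g=6 f=9, (3,1) g=2 f=7, (4,1) g=1 f=7]; closed=[(1,0), (1,1), (1,2), (2,0), (3,0), (4,0)]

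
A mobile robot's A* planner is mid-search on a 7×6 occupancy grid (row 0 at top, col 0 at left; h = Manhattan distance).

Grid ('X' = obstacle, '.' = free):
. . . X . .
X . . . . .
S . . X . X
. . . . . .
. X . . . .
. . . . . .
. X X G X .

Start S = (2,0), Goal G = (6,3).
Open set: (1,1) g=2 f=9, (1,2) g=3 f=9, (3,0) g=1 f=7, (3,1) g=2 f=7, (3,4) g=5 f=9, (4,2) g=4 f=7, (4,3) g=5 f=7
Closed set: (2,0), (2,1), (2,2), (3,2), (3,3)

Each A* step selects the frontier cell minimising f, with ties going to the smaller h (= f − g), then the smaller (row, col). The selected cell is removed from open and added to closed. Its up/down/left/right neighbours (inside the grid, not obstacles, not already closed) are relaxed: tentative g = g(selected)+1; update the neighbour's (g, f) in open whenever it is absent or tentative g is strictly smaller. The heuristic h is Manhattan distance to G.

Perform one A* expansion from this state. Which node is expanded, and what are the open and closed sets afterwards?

expanded=(4,3); open=[(1,1) g=2 f=9, (1,2) g=3 f=9, (3,0) g=1 f=7, (3,1) g=2 f=7, (3,4) g=5 f=9, (4,2) g=4 f=7, (4,4) g=6 f=9, (5,3) g=6 f=7]; closed=[(2,0), (2,1), (2,2), (3,2), (3,3), (4,3)]

step 1: expand (4,3) (f=7, h=2) → closed; open now [(1,1) g=2 f=9, (1,2) g=3 f=9, (3,0) g=1 f=7, (3,1) g=2 f=7, (3,4) g=5 f=9, (4,2) g=4 f=7, (4,4) g=6 f=9, (5,3) g=6 f=7]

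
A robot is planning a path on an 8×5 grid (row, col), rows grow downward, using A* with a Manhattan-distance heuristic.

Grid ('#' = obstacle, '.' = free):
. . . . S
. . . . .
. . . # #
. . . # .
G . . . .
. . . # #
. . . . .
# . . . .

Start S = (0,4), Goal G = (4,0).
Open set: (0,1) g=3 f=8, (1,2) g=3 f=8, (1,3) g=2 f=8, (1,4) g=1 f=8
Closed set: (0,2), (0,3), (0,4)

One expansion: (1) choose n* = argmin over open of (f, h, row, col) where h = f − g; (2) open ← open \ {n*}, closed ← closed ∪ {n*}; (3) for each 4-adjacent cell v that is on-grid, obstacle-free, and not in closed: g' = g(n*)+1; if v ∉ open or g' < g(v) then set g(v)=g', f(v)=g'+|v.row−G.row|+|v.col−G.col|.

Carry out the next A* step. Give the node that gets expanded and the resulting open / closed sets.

step 1: expand (0,1) (f=8, h=5) → closed; open now [(0,0) g=4 f=8, (1,1) g=4 f=8, (1,2) g=3 f=8, (1,3) g=2 f=8, (1,4) g=1 f=8]

expanded=(0,1); open=[(0,0) g=4 f=8, (1,1) g=4 f=8, (1,2) g=3 f=8, (1,3) g=2 f=8, (1,4) g=1 f=8]; closed=[(0,1), (0,2), (0,3), (0,4)]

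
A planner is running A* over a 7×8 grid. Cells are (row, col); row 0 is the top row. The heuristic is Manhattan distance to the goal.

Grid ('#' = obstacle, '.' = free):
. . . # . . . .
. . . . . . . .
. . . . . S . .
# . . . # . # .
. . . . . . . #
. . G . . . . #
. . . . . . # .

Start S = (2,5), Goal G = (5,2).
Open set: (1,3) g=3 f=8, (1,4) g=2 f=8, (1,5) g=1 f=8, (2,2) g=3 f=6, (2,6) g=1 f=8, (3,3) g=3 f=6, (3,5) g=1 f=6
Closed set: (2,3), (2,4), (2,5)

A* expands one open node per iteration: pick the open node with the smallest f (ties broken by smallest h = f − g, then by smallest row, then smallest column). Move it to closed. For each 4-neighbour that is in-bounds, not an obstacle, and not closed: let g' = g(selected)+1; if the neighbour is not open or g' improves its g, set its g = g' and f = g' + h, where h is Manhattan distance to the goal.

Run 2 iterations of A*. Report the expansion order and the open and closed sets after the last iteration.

step 1: expand (2,2) (f=6, h=3) → closed; open now [(1,2) g=4 f=8, (1,3) g=3 f=8, (1,4) g=2 f=8, (1,5) g=1 f=8, (2,1) g=4 f=8, (2,6) g=1 f=8, (3,2) g=4 f=6, (3,3) g=3 f=6, (3,5) g=1 f=6]
step 2: expand (3,2) (f=6, h=2) → closed; open now [(1,2) g=4 f=8, (1,3) g=3 f=8, (1,4) g=2 f=8, (1,5) g=1 f=8, (2,1) g=4 f=8, (2,6) g=1 f=8, (3,1) g=5 f=8, (3,3) g=3 f=6, (3,5) g=1 f=6, (4,2) g=5 f=6]

order=[(2,2) → (3,2)]; open=[(1,2) g=4 f=8, (1,3) g=3 f=8, (1,4) g=2 f=8, (1,5) g=1 f=8, (2,1) g=4 f=8, (2,6) g=1 f=8, (3,1) g=5 f=8, (3,3) g=3 f=6, (3,5) g=1 f=6, (4,2) g=5 f=6]; closed=[(2,2), (2,3), (2,4), (2,5), (3,2)]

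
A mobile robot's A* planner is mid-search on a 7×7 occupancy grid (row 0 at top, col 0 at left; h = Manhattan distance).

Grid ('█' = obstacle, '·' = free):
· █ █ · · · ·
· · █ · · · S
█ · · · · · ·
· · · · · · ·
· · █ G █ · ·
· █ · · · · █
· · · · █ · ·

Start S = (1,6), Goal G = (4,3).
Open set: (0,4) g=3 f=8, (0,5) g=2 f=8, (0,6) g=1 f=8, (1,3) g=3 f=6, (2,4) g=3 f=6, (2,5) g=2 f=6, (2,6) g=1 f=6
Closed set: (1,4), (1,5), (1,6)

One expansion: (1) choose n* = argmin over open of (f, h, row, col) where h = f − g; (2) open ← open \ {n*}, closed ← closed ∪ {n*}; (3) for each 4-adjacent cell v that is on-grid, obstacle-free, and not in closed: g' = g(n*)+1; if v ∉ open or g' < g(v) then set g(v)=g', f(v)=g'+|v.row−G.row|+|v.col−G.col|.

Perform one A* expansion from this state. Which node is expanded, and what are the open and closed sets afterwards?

step 1: expand (1,3) (f=6, h=3) → closed; open now [(0,3) g=4 f=8, (0,4) g=3 f=8, (0,5) g=2 f=8, (0,6) g=1 f=8, (2,3) g=4 f=6, (2,4) g=3 f=6, (2,5) g=2 f=6, (2,6) g=1 f=6]

expanded=(1,3); open=[(0,3) g=4 f=8, (0,4) g=3 f=8, (0,5) g=2 f=8, (0,6) g=1 f=8, (2,3) g=4 f=6, (2,4) g=3 f=6, (2,5) g=2 f=6, (2,6) g=1 f=6]; closed=[(1,3), (1,4), (1,5), (1,6)]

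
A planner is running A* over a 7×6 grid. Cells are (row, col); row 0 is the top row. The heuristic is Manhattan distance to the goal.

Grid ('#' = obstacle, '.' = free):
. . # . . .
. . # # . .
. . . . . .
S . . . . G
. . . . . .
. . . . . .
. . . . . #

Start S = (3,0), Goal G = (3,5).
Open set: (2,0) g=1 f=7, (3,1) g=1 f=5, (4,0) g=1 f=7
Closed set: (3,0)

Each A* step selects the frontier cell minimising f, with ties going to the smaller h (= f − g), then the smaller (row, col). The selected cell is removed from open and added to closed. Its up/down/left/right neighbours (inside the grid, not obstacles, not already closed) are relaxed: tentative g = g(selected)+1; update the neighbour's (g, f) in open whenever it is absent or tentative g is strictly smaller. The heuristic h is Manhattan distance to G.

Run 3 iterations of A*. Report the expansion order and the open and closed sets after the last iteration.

order=[(3,1) → (3,2) → (3,3)]; open=[(2,0) g=1 f=7, (2,1) g=2 f=7, (2,2) g=3 f=7, (2,3) g=4 f=7, (3,4) g=4 f=5, (4,0) g=1 f=7, (4,1) g=2 f=7, (4,2) g=3 f=7, (4,3) g=4 f=7]; closed=[(3,0), (3,1), (3,2), (3,3)]

step 1: expand (3,1) (f=5, h=4) → closed; open now [(2,0) g=1 f=7, (2,1) g=2 f=7, (3,2) g=2 f=5, (4,0) g=1 f=7, (4,1) g=2 f=7]
step 2: expand (3,2) (f=5, h=3) → closed; open now [(2,0) g=1 f=7, (2,1) g=2 f=7, (2,2) g=3 f=7, (3,3) g=3 f=5, (4,0) g=1 f=7, (4,1) g=2 f=7, (4,2) g=3 f=7]
step 3: expand (3,3) (f=5, h=2) → closed; open now [(2,0) g=1 f=7, (2,1) g=2 f=7, (2,2) g=3 f=7, (2,3) g=4 f=7, (3,4) g=4 f=5, (4,0) g=1 f=7, (4,1) g=2 f=7, (4,2) g=3 f=7, (4,3) g=4 f=7]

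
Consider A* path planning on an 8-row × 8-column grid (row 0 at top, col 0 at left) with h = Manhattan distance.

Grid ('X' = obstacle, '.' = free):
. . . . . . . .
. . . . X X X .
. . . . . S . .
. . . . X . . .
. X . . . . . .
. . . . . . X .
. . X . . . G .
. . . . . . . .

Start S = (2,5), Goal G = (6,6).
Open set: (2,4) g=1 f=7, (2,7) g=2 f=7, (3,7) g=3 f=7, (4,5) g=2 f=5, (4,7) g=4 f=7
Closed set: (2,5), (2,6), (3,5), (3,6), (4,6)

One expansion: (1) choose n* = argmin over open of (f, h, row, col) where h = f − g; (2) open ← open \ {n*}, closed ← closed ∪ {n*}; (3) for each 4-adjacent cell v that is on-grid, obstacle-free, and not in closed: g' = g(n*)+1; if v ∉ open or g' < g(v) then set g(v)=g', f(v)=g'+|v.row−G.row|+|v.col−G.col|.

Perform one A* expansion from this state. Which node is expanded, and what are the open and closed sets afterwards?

expanded=(4,5); open=[(2,4) g=1 f=7, (2,7) g=2 f=7, (3,7) g=3 f=7, (4,4) g=3 f=7, (4,7) g=4 f=7, (5,5) g=3 f=5]; closed=[(2,5), (2,6), (3,5), (3,6), (4,5), (4,6)]

step 1: expand (4,5) (f=5, h=3) → closed; open now [(2,4) g=1 f=7, (2,7) g=2 f=7, (3,7) g=3 f=7, (4,4) g=3 f=7, (4,7) g=4 f=7, (5,5) g=3 f=5]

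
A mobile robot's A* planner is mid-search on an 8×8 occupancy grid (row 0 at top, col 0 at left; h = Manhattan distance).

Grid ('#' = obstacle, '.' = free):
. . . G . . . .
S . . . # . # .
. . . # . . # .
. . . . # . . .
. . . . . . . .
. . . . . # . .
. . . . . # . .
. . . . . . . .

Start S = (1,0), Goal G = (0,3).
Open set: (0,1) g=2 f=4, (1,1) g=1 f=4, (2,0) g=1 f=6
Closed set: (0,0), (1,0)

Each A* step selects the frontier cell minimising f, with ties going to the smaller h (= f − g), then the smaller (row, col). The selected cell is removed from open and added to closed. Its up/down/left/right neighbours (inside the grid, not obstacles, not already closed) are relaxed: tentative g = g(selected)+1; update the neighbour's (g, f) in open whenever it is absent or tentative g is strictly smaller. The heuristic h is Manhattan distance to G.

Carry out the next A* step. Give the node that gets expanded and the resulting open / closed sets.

expanded=(0,1); open=[(0,2) g=3 f=4, (1,1) g=1 f=4, (2,0) g=1 f=6]; closed=[(0,0), (0,1), (1,0)]

step 1: expand (0,1) (f=4, h=2) → closed; open now [(0,2) g=3 f=4, (1,1) g=1 f=4, (2,0) g=1 f=6]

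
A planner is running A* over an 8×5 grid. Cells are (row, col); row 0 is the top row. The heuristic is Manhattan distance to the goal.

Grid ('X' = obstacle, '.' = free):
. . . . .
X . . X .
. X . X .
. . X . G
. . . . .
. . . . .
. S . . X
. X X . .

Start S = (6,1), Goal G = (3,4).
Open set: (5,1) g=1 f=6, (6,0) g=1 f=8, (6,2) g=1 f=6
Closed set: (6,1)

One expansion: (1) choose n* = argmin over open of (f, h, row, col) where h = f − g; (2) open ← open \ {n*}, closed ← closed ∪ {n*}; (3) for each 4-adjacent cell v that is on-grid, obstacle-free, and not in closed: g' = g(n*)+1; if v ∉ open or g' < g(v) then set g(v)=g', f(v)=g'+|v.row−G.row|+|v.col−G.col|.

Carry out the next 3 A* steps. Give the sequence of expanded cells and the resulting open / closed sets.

step 1: expand (5,1) (f=6, h=5) → closed; open now [(4,1) g=2 f=6, (5,0) g=2 f=8, (5,2) g=2 f=6, (6,0) g=1 f=8, (6,2) g=1 f=6]
step 2: expand (4,1) (f=6, h=4) → closed; open now [(3,1) g=3 f=6, (4,0) g=3 f=8, (4,2) g=3 f=6, (5,0) g=2 f=8, (5,2) g=2 f=6, (6,0) g=1 f=8, (6,2) g=1 f=6]
step 3: expand (3,1) (f=6, h=3) → closed; open now [(3,0) g=4 f=8, (4,0) g=3 f=8, (4,2) g=3 f=6, (5,0) g=2 f=8, (5,2) g=2 f=6, (6,0) g=1 f=8, (6,2) g=1 f=6]

order=[(5,1) → (4,1) → (3,1)]; open=[(3,0) g=4 f=8, (4,0) g=3 f=8, (4,2) g=3 f=6, (5,0) g=2 f=8, (5,2) g=2 f=6, (6,0) g=1 f=8, (6,2) g=1 f=6]; closed=[(3,1), (4,1), (5,1), (6,1)]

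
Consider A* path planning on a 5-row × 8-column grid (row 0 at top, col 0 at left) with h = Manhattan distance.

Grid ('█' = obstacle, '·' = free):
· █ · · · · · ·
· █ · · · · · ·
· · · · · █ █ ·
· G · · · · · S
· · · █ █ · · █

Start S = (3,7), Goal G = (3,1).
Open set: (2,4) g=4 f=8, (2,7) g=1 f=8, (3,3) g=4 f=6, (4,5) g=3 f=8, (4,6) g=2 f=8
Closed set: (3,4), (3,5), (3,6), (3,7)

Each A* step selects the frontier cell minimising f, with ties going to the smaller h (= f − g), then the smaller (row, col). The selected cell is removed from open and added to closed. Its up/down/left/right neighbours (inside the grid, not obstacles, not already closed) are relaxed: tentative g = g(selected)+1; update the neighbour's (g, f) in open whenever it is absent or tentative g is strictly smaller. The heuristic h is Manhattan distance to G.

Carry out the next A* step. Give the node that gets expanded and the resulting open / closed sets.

expanded=(3,3); open=[(2,3) g=5 f=8, (2,4) g=4 f=8, (2,7) g=1 f=8, (3,2) g=5 f=6, (4,5) g=3 f=8, (4,6) g=2 f=8]; closed=[(3,3), (3,4), (3,5), (3,6), (3,7)]

step 1: expand (3,3) (f=6, h=2) → closed; open now [(2,3) g=5 f=8, (2,4) g=4 f=8, (2,7) g=1 f=8, (3,2) g=5 f=6, (4,5) g=3 f=8, (4,6) g=2 f=8]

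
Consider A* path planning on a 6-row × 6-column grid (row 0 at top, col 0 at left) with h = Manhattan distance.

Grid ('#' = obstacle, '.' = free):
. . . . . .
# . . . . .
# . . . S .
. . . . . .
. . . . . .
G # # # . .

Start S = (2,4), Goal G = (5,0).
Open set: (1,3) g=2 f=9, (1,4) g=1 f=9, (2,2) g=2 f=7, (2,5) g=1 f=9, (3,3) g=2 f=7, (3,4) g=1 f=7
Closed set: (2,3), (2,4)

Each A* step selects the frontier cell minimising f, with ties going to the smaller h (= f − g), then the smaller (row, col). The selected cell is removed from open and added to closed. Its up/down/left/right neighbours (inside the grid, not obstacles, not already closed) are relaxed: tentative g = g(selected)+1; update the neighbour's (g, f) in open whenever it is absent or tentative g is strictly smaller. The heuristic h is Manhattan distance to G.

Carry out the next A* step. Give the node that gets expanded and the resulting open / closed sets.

expanded=(2,2); open=[(1,2) g=3 f=9, (1,3) g=2 f=9, (1,4) g=1 f=9, (2,1) g=3 f=7, (2,5) g=1 f=9, (3,2) g=3 f=7, (3,3) g=2 f=7, (3,4) g=1 f=7]; closed=[(2,2), (2,3), (2,4)]

step 1: expand (2,2) (f=7, h=5) → closed; open now [(1,2) g=3 f=9, (1,3) g=2 f=9, (1,4) g=1 f=9, (2,1) g=3 f=7, (2,5) g=1 f=9, (3,2) g=3 f=7, (3,3) g=2 f=7, (3,4) g=1 f=7]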